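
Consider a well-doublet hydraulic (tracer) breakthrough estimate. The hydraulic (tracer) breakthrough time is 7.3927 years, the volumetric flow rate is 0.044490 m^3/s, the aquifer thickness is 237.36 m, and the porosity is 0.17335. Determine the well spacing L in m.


L = sqrt(t_bt*365.25*86400*3*Qv / (pi*hr*phi))
L = sqrt(7.3927*365.25*86400*3*0.044490 / (pi*237.36*0.17335))
L = 490.80 m


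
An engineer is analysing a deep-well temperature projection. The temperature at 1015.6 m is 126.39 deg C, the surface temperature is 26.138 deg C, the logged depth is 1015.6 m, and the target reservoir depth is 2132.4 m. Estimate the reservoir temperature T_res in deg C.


Step 1: grad = (T_d1 - T_surf)/d1 * 1000 = (126.39 - 26.138)/1015.6 * 1000 = 98.71209 deg C/km
Step 2: T_res = T_surf + grad*d2/1000 = 26.138 + 98.71209*2132.4/1000 = 236.63 deg C
T_res = 236.63 deg C


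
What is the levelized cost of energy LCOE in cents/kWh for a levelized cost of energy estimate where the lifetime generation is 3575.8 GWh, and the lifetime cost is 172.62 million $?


LCOE = C_tot / E_tot * 100
LCOE = 172.62 / 3575.8 * 100
LCOE = 4.8275 cents/kWh


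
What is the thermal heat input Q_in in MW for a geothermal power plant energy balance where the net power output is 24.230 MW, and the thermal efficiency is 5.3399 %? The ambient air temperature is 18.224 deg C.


Q_in = W_net / (eta / 100)
Q_in = 24.230 / (5.3399 / 100)
Q_in = 453.75 MW


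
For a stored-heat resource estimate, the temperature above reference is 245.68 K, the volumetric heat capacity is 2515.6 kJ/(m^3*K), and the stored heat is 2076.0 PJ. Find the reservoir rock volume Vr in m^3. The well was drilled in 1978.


Vr = Q_s * 1e12 / (rhoc * dT)
Vr = 2076.0 * 1e12 / (2515.6 * 245.68)
Vr = 3.3590e+09 m^3


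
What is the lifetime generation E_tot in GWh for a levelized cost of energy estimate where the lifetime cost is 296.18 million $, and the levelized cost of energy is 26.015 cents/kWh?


E_tot = C_tot / LCOE * 100
E_tot = 296.18 / 26.015 * 100
E_tot = 1138.5 GWh


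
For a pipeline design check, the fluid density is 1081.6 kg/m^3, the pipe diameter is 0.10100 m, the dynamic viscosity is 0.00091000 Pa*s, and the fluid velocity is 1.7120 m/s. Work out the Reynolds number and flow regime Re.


Step 1: Re = rho*vel*D/mu = 1081.6*1.712*0.101/0.00091 = 2.0552e+05
Step 2: Re = 2.0552e+05 > 4000, so flow is turbulent.
Re = 2.0552e+05 (turbulent)


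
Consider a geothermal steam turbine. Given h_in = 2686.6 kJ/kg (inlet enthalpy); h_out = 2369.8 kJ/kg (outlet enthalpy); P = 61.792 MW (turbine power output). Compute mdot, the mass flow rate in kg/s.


mdot = P * 1000 / (h_in - h_out)
mdot = 61.792 * 1000 / (2686.6 - 2369.8)
mdot = 195.05 kg/s


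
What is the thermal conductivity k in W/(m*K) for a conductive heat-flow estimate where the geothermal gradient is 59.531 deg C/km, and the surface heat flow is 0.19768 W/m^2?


k = q * 1000 / grad
k = 0.19768 * 1000 / 59.531
k = 3.3206 W/(m*K)


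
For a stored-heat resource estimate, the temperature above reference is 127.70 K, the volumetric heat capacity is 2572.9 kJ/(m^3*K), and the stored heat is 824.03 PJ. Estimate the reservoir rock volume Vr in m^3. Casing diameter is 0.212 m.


Vr = Q_s * 1e12 / (rhoc * dT)
Vr = 824.03 * 1e12 / (2572.9 * 127.70)
Vr = 2.5080e+09 m^3


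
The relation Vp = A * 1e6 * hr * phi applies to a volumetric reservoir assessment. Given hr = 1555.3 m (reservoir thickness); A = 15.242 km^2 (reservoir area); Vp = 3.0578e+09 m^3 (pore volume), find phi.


phi = Vp / (A * 1e6 * hr)
phi = 3.0578e+09 / (15.242 * 1e6 * 1555.3)
phi = 0.12899


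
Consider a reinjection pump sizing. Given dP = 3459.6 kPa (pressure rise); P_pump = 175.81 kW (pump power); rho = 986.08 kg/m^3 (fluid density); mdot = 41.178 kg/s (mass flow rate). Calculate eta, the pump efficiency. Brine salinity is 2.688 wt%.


eta = mdot * dP / (rho * P_pump)
eta = 41.178 * 3459.6 / (986.08 * 175.81)
eta = 0.82174


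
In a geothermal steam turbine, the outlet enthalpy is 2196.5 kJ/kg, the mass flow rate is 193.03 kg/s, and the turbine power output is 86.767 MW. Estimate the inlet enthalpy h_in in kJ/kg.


h_in = h_out + P * 1000 / mdot
h_in = 2196.5 + 86.767 * 1000 / 193.03
h_in = 2646.0 kJ/kg


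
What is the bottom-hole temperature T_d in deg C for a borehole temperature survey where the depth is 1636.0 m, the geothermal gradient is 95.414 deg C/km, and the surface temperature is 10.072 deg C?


T_d = T_surf + grad * d / 1000
T_d = 10.072 + 95.414 * 1636.0 / 1000
T_d = 166.17 deg C


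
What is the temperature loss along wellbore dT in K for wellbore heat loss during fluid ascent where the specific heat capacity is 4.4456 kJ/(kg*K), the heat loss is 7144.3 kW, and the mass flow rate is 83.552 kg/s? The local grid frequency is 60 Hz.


dT = Q_loss / (mdot * cp)
dT = 7144.3 / (83.552 * 4.4456)
dT = 19.234 K


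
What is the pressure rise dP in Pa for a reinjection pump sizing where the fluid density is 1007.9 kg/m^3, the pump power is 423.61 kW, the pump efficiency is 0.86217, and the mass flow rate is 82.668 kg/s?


dP = P_pump * rho * eta / mdot
dP = 423.61 * 1007.9 * 0.86217 / 82.668
dP = 4452.861 kPa
Convert: 4452.861 kPa * 1000.0 = 4.4529e+06 Pa
dP = 4.4529e+06 Pa


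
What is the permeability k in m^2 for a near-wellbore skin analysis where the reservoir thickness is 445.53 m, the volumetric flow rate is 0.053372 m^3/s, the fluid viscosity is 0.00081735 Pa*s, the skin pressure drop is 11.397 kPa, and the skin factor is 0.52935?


k = S*q*mu / (2*pi*dP_s*1000*hr)
k = 0.52935*0.053372*0.00081735 / (2*pi*11.397*1000*445.53)
k = 7.2380e-13 m^2


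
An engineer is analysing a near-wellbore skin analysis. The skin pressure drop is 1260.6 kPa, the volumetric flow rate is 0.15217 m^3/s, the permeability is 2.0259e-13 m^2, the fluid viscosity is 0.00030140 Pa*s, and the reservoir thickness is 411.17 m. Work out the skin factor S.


S = dP_s * 1000 * 2*pi*k*hr / (q*mu)
S = 1260.6 * 1000 * 2*pi*2.0259e-13*411.17 / (0.15217*0.00030140)
S = 14.385


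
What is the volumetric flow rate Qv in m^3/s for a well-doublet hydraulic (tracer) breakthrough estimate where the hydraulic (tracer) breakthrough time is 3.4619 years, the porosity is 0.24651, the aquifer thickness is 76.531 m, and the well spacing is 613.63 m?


Qv = pi*hr*phi*L^2 / (3*t_bt*365.25*86400)
Qv = pi*76.531*0.24651*613.63^2 / (3*3.4619*365.25*86400)
Qv = 0.068092 m^3/s


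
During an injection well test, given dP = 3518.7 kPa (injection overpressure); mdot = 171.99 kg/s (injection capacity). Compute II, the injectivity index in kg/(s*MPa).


II = mdot * 1000 / dP
II = 171.99 * 1000 / 3518.7
II = 48.879 kg/(s*MPa)


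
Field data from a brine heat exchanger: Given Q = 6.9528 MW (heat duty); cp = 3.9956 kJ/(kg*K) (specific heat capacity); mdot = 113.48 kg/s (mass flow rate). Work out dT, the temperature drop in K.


dT = Q * 1000 / (mdot * cp)
dT = 6.9528 * 1000 / (113.48 * 3.9956)
dT = 15.334 K


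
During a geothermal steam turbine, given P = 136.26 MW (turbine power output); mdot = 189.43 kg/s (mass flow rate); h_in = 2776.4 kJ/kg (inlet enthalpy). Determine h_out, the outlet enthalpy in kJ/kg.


h_out = h_in - P * 1000 / mdot
h_out = 2776.4 - 136.26 * 1000 / 189.43
h_out = 2057.1 kJ/kg


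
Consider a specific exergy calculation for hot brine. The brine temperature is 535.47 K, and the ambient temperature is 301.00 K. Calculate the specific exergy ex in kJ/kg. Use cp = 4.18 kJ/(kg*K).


ex = cp * ((T_b - T_0) - T_0 * ln(T_b/T_0))
ex = 4.18 * ((535.47 - 301.00) - 301.00 * ln(535.47/301.00))
ex = 255.33 kJ/kg


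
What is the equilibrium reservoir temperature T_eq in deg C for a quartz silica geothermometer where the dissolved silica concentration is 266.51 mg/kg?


T_eq = 1309 / (5.19 - log10(SiO2)) - 273.15
T_eq = 1309 / (5.19 - log10(266.51)) - 273.15
T_eq = 200.39 deg C


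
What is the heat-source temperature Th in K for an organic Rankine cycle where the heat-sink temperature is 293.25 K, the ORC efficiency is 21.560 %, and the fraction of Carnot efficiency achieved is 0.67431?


Th = Tc / (1 - (eta_orc/100)/f)
Th = 293.25 / (1 - (21.560/100)/0.67431)
Th = 431.08 K


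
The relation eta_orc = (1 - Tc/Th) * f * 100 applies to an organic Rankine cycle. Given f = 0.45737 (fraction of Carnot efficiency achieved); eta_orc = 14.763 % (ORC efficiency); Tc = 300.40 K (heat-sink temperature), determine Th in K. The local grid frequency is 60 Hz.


Th = Tc / (1 - (eta_orc/100)/f)
Th = 300.40 / (1 - (14.763/100)/0.45737)
Th = 443.58 K


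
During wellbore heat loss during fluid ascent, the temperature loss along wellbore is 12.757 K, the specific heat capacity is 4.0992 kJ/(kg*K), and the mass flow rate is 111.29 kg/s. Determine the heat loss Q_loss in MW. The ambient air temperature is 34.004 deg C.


Q_loss = mdot * cp * dT
Q_loss = 111.29 * 4.0992 * 12.757
Q_loss = 5819.743 kW
Convert: 5819.743 kW * 0.001 = 5.8197 MW
Q_loss = 5.8197 MW


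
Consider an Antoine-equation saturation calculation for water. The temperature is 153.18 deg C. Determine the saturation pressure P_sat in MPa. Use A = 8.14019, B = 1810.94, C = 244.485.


P_sat = 10^(A - B/(C + T)) / 760 * 0.101325
P_sat = 10^(8.14019 - 1810.94/(244.485 + 153.18)) / 760 * 0.101325
P_sat = 0.51423 MPa


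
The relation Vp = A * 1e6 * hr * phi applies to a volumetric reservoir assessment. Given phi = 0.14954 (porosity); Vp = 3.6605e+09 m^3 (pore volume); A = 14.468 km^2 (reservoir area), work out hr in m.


hr = Vp / (A * 1e6 * phi)
hr = 3.6605e+09 / (14.468 * 1e6 * 0.14954)
hr = 1691.9 m


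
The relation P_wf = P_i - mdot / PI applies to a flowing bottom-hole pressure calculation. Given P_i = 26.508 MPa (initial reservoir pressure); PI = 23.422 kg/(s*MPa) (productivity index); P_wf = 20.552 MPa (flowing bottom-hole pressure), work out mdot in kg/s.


mdot = (P_i - P_wf) * PI
mdot = (26.508 - 20.552) * 23.422
mdot = 139.50 kg/s


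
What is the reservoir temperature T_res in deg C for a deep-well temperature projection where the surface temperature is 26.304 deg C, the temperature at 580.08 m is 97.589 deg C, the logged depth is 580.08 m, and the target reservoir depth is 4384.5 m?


Step 1: grad = (T_d1 - T_surf)/d1 * 1000 = (97.589 - 26.304)/580.08 * 1000 = 122.8882 deg C/km
Step 2: T_res = T_surf + grad*d2/1000 = 26.304 + 122.8882*4384.5/1000 = 565.11 deg C
T_res = 565.11 deg C


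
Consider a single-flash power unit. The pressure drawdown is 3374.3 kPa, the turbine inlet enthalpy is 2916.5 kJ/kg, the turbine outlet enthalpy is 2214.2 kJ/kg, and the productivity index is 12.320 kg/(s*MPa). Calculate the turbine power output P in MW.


Step 1: mdot = PI * dP / 1000 = 12.32 * 3374.3 / 1000 = 41.57138 kg/s
Step 2: P = mdot*(h_in - h_out)/1000 = 41.57138*(2916.5 - 2214.2)/1000 = 29.196 MW
P = 29.196 MW


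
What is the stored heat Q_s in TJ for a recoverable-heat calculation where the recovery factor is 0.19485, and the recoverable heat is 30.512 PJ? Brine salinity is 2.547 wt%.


Q_s = Q_rec / RF
Q_s = 30.512 / 0.19485
Q_s = 156.5923 PJ
Convert: 156.5923 PJ * 1000.0 = 1.5659e+05 TJ
Q_s = 1.5659e+05 TJ


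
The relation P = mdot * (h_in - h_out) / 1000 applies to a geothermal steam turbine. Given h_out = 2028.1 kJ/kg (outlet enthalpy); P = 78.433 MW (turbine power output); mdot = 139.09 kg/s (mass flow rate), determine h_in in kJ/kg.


h_in = h_out + P * 1000 / mdot
h_in = 2028.1 + 78.433 * 1000 / 139.09
h_in = 2592.0 kJ/kg


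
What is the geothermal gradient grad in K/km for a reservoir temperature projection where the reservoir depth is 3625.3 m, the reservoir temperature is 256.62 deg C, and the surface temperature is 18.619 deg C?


grad = (T_res - T_surf) / d * 1000
grad = (256.62 - 18.619) / 3625.3 * 1000
grad = 65.65002 deg C/km
Convert: 65.65002 deg C/km * 1.0 = 65.650 K/km
grad = 65.650 K/km


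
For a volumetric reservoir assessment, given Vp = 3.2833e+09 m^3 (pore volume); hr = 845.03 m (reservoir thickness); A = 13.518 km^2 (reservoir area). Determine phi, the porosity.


phi = Vp / (A * 1e6 * hr)
phi = 3.2833e+09 / (13.518 * 1e6 * 845.03)
phi = 0.28743


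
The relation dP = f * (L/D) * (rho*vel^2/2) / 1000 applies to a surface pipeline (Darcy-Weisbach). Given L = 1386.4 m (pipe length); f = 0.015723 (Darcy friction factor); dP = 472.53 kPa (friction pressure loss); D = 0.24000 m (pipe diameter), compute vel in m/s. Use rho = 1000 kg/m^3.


vel = sqrt(dP*1000*2*D / (f*L*rho))
vel = sqrt(472.53*1000*2*0.24000 / (0.015723*1386.4*1000))
vel = 3.2257 m/s


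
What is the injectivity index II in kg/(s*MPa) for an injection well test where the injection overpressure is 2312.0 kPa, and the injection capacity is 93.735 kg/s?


II = mdot * 1000 / dP
II = 93.735 * 1000 / 2312.0
II = 40.543 kg/(s*MPa)


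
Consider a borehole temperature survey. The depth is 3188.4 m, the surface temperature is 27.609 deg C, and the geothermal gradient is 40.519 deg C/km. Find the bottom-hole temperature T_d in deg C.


T_d = T_surf + grad * d / 1000
T_d = 27.609 + 40.519 * 3188.4 / 1000
T_d = 156.80 deg C


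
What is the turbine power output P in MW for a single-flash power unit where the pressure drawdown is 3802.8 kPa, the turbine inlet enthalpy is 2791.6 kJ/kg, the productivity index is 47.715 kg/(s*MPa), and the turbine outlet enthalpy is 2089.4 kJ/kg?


Step 1: mdot = PI * dP / 1000 = 47.715 * 3802.8 / 1000 = 181.4506 kg/s
Step 2: P = mdot*(h_in - h_out)/1000 = 181.4506*(2791.6 - 2089.4)/1000 = 127.41 MW
P = 127.41 MW


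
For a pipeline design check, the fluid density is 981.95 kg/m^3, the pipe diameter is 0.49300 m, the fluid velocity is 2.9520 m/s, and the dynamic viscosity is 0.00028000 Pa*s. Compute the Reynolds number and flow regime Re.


Step 1: Re = rho*vel*D/mu = 981.95*2.952*0.493/0.00028 = 5.1038e+06
Step 2: Re = 5.1038e+06 > 4000, so flow is turbulent.
Re = 5.1038e+06 (turbulent)


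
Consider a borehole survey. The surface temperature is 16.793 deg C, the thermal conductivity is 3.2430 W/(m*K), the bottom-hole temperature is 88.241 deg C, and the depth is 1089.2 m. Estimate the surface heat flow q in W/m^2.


Step 1: grad = (T_d - T_surf)/d * 1000 = (88.241 - 16.793)/1089.2 * 1000 = 65.59677 deg C/km
Step 2: q = k * grad / 1000 = 3.243 * 65.59677 / 1000 = 0.21273 W/m^2
q = 0.21273 W/m^2


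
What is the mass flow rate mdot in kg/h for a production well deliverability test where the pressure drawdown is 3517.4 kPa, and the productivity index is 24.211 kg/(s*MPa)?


mdot = PI * dP / 1000
mdot = 24.211 * 3517.4 / 1000
mdot = 85.15977 kg/s
Convert: 85.15977 kg/s * 3600.0 = 3.0658e+05 kg/h
mdot = 3.0658e+05 kg/h


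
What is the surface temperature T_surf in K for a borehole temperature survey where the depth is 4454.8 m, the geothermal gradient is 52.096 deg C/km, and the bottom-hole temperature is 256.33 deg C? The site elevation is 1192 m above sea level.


T_surf = T_d - grad * d / 1000
T_surf = 256.33 - 52.096 * 4454.8 / 1000
T_surf = 24.25274 deg C
Convert to K: 24.25274 + 273.15 = 297.40 K
T_surf = 297.40 K


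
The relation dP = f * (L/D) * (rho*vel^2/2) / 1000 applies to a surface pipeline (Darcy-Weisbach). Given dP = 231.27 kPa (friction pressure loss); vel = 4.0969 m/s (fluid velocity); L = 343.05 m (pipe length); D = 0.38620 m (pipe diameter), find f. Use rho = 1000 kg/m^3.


f = dP*1000 / ((L/D)*(rho*vel^2/2))
f = 231.27*1000 / ((343.05/0.38620)*(1000*4.0969^2/2))
f = 0.031024


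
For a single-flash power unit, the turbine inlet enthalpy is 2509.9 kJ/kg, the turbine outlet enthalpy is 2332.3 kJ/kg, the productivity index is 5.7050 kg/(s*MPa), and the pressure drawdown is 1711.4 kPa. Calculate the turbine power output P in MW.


Step 1: mdot = PI * dP / 1000 = 5.705 * 1711.4 / 1000 = 9.763537 kg/s
Step 2: P = mdot*(h_in - h_out)/1000 = 9.763537*(2509.9 - 2332.3)/1000 = 1.7340 MW
P = 1.7340 MW


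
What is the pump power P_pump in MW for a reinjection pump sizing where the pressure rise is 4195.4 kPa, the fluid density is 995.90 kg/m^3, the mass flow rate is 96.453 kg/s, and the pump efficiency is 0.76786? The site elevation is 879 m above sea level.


P_pump = mdot * dP / (rho * eta)
P_pump = 96.453 * 4195.4 / (995.90 * 0.76786)
P_pump = 529.1653 kW
Convert: 529.1653 kW * 0.001 = 0.52917 MW
P_pump = 0.52917 MW


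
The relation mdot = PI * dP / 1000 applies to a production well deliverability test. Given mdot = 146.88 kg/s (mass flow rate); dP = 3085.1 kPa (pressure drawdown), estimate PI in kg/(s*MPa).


PI = mdot * 1000 / dP
PI = 146.88 * 1000 / 3085.1
PI = 47.609 kg/(s*MPa)


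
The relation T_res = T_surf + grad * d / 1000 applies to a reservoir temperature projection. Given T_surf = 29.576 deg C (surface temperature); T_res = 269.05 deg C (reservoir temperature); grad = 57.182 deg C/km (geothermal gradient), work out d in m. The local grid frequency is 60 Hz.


d = (T_res - T_surf) / grad * 1000
d = (269.05 - 29.576) / 57.182 * 1000
d = 4187.9 m


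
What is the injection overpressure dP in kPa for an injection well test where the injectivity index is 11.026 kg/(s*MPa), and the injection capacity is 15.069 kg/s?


dP = mdot * 1000 / II
dP = 15.069 * 1000 / 11.026
dP = 1366.7 kPa


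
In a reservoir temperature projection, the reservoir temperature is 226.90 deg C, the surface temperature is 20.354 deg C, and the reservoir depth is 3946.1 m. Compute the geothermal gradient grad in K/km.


grad = (T_res - T_surf) / d * 1000
grad = (226.90 - 20.354) / 3946.1 * 1000
grad = 52.34181 deg C/km
Convert: 52.34181 deg C/km * 1.0 = 52.342 K/km
grad = 52.342 K/km


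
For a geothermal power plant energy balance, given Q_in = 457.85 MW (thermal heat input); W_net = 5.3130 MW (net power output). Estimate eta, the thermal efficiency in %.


eta = W_net / Q_in * 100
eta = 5.3130 / 457.85 * 100
eta = 1.1604 %


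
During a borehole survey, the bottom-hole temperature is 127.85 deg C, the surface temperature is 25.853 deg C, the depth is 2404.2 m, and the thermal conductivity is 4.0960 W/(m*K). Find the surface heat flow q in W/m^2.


Step 1: grad = (T_d - T_surf)/d * 1000 = (127.85 - 25.853)/2404.2 * 1000 = 42.42451 deg C/km
Step 2: q = k * grad / 1000 = 4.096 * 42.42451 / 1000 = 0.17377 W/m^2
q = 0.17377 W/m^2


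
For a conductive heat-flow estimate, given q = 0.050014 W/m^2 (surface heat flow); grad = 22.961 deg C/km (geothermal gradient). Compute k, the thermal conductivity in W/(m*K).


k = q * 1000 / grad
k = 0.050014 * 1000 / 22.961
k = 2.1782 W/(m*K)


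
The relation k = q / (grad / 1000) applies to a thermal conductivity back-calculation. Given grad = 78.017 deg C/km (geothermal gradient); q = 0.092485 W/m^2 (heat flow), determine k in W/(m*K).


k = q / (grad / 1000)
k = 0.092485 / (78.017 / 1000)
k = 1.1854 W/(m*K)


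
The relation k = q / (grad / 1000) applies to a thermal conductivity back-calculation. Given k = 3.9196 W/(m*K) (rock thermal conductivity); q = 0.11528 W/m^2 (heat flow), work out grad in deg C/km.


grad = q / k * 1000
grad = 0.11528 / 3.9196 * 1000
grad = 29.411 deg C/km


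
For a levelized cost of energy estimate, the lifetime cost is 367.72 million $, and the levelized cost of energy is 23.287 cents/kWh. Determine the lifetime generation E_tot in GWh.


E_tot = C_tot / LCOE * 100
E_tot = 367.72 / 23.287 * 100
E_tot = 1579.1 GWh


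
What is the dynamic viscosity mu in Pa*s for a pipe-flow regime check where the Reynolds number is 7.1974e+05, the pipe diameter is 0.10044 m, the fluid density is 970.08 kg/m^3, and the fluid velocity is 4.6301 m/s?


mu = rho * vel * D / Re
mu = 970.08 * 4.6301 * 0.10044 / 7.1974e+05
mu = 0.00062680 Pa*s


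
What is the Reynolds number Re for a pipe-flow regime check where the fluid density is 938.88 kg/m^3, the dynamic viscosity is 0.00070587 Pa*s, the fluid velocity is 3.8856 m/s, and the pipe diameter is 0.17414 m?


Re = rho * vel * D / mu
Re = 938.88 * 3.8856 * 0.17414 / 0.00070587
Re = 9.0000e+05


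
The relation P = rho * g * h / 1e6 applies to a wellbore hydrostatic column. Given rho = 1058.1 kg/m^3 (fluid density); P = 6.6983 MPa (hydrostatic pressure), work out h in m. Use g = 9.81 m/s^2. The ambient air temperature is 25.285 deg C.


h = P * 1e6 / (g * rho)
h = 6.6983 * 1e6 / (9.81 * 1058.1)
h = 645.31 m


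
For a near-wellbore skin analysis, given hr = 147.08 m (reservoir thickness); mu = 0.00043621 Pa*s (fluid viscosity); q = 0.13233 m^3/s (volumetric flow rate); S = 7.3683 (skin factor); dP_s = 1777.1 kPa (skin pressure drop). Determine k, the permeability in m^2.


k = S*q*mu / (2*pi*dP_s*1000*hr)
k = 7.3683*0.13233*0.00043621 / (2*pi*1777.1*1000*147.08)
k = 2.5899e-13 m^2


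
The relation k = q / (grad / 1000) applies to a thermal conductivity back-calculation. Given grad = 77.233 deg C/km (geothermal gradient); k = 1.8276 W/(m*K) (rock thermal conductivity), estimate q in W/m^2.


q = k * grad / 1000
q = 1.8276 * 77.233 / 1000
q = 0.14115 W/m^2


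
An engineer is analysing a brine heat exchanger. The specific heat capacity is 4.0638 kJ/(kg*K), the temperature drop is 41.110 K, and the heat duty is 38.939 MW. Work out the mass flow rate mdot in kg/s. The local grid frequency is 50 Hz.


mdot = Q * 1000 / (cp * dT)
mdot = 38.939 * 1000 / (4.0638 * 41.110)
mdot = 233.08 kg/s


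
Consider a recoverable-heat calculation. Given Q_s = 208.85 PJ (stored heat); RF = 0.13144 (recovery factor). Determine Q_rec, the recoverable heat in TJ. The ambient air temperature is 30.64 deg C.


Q_rec = Q_s * RF
Q_rec = 208.85 * 0.13144
Q_rec = 27.45124 PJ
Convert: 27.45124 PJ * 1000.0 = 27451 TJ
Q_rec = 27451 TJ


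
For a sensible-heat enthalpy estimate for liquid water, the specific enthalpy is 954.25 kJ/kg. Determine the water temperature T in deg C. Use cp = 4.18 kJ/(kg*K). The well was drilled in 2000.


T = h / cp
T = 954.25 / 4.18
T = 228.29 deg C


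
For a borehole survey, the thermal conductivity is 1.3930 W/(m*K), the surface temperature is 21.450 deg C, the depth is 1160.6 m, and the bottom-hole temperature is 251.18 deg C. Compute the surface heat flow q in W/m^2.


Step 1: grad = (T_d - T_surf)/d * 1000 = (251.18 - 21.45)/1160.6 * 1000 = 197.9407 deg C/km
Step 2: q = k * grad / 1000 = 1.393 * 197.9407 / 1000 = 0.27573 W/m^2
q = 0.27573 W/m^2


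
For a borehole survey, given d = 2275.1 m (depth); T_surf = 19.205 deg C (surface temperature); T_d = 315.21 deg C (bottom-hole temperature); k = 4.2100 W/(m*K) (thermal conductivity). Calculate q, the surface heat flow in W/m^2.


Step 1: grad = (T_d - T_surf)/d * 1000 = (315.21 - 19.205)/2275.1 * 1000 = 130.1064 deg C/km
Step 2: q = k * grad / 1000 = 4.21 * 130.1064 / 1000 = 0.54775 W/m^2
q = 0.54775 W/m^2


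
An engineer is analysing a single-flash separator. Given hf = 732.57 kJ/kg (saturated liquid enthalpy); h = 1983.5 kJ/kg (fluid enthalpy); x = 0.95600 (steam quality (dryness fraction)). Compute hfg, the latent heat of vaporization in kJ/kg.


hfg = (h - hf) / x
hfg = (1983.5 - 732.57) / 0.95600
hfg = 1308.5 kJ/kg


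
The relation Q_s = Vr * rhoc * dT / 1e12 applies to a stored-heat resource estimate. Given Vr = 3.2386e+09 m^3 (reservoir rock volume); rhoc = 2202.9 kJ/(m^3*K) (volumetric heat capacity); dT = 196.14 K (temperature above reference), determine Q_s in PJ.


Q_s = Vr * rhoc * dT / 1e12
Q_s = 3.2386e+09 * 2202.9 * 196.14 / 1e12
Q_s = 1399.3 PJ


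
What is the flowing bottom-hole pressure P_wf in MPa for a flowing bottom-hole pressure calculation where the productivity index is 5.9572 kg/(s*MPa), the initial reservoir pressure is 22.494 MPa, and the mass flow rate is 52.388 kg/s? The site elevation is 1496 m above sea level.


P_wf = P_i - mdot / PI
P_wf = 22.494 - 52.388 / 5.9572
P_wf = 13.700 MPa


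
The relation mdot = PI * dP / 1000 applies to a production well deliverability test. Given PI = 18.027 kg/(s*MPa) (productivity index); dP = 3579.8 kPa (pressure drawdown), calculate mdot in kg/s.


mdot = PI * dP / 1000
mdot = 18.027 * 3579.8 / 1000
mdot = 64.533 kg/s


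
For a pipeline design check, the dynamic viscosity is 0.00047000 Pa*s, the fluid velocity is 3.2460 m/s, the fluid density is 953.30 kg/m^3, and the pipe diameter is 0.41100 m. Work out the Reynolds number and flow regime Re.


Step 1: Re = rho*vel*D/mu = 953.3*3.246*0.411/0.00047 = 2.7060e+06
Step 2: Re = 2.7060e+06 > 4000, so flow is turbulent.
Re = 2.7060e+06 (turbulent)


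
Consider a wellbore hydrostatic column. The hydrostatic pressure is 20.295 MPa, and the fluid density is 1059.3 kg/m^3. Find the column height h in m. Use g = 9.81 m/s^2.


h = P * 1e6 / (g * rho)
h = 20.295 * 1e6 / (9.81 * 1059.3)
h = 1953.0 m


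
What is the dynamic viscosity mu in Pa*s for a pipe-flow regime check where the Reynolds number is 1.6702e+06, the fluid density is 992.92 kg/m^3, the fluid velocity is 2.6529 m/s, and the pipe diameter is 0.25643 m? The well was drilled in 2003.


mu = rho * vel * D / Re
mu = 992.92 * 2.6529 * 0.25643 / 1.6702e+06
mu = 0.00040442 Pa*s


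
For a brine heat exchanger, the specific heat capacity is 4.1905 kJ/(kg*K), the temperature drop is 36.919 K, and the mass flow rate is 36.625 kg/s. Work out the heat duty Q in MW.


Q = mdot * cp * dT / 1000
Q = 36.625 * 4.1905 * 36.919 / 1000
Q = 5.6662 MW


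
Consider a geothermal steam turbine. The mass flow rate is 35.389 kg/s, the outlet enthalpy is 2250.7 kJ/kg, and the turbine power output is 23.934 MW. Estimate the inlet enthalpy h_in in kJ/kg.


h_in = h_out + P * 1000 / mdot
h_in = 2250.7 + 23.934 * 1000 / 35.389
h_in = 2927.0 kJ/kg


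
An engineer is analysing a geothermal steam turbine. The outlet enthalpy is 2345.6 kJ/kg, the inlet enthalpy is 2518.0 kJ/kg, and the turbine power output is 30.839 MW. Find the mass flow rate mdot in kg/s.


mdot = P * 1000 / (h_in - h_out)
mdot = 30.839 * 1000 / (2518.0 - 2345.6)
mdot = 178.88 kg/s


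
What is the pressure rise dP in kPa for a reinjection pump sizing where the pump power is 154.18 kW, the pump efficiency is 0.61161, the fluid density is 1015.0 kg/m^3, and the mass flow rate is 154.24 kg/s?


dP = P_pump * rho * eta / mdot
dP = 154.18 * 1015.0 * 0.61161 / 154.24
dP = 620.54 kPa


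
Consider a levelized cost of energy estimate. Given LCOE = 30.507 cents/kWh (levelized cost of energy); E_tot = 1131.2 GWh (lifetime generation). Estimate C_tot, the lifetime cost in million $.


C_tot = LCOE / 100 * E_tot
C_tot = 30.507 / 100 * 1131.2
C_tot = 345.10 million $


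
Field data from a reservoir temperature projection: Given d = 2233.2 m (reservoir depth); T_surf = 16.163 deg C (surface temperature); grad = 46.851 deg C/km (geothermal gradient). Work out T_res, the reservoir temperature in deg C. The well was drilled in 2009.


T_res = T_surf + grad * d / 1000
T_res = 16.163 + 46.851 * 2233.2 / 1000
T_res = 120.79 deg C


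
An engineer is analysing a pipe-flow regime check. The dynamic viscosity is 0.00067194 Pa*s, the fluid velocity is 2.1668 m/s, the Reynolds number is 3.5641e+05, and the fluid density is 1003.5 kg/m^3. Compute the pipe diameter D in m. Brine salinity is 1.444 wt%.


D = Re * mu / (rho * vel)
D = 3.5641e+05 * 0.00067194 / (1003.5 * 2.1668)
D = 0.11014 m


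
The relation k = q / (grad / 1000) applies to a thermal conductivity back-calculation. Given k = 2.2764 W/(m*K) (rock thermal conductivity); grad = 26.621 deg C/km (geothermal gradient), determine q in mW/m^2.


q = k * grad / 1000
q = 2.2764 * 26.621 / 1000
q = 0.06060004 W/m^2
Convert: 0.06060004 W/m^2 * 1000.0 = 60.600 mW/m^2
q = 60.600 mW/m^2


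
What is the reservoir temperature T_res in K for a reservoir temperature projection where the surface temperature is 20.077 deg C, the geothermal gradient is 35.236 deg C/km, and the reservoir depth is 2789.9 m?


T_res = T_surf + grad * d / 1000
T_res = 20.077 + 35.236 * 2789.9 / 1000
T_res = 118.3819 deg C
Convert to K: 118.3819 + 273.15 = 391.53 K
T_res = 391.53 K


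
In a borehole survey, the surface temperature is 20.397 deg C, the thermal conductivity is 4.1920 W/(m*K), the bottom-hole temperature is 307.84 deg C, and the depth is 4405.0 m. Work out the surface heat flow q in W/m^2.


Step 1: grad = (T_d - T_surf)/d * 1000 = (307.84 - 20.397)/4405.0 * 1000 = 65.25380 deg C/km
Step 2: q = k * grad / 1000 = 4.192 * 65.25380 / 1000 = 0.27354 W/m^2
q = 0.27354 W/m^2


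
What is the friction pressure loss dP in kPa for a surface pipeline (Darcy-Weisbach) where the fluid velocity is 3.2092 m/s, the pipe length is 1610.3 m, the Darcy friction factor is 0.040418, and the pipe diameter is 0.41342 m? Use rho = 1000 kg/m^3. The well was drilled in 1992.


dP = f * (L/D) * (rho*vel^2/2) / 1000
dP = 0.040418 * (1610.3/0.41342) * (1000*3.2092^2/2) / 1000
dP = 810.69 kPa


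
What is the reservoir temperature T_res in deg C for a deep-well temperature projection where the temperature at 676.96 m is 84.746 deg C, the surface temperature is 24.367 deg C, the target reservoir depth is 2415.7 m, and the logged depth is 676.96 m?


Step 1: grad = (T_d1 - T_surf)/d1 * 1000 = (84.746 - 24.367)/676.96 * 1000 = 89.19139 deg C/km
Step 2: T_res = T_surf + grad*d2/1000 = 24.367 + 89.19139*2415.7/1000 = 239.83 deg C
T_res = 239.83 deg C


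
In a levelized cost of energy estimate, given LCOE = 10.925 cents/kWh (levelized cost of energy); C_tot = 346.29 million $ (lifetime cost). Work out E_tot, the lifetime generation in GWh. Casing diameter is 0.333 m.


E_tot = C_tot / LCOE * 100
E_tot = 346.29 / 10.925 * 100
E_tot = 3169.7 GWh


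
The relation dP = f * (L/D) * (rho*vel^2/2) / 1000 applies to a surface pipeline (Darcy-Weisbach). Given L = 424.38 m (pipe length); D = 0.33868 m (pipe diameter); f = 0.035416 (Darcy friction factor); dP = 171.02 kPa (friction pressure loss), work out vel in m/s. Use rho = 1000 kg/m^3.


vel = sqrt(dP*1000*2*D / (f*L*rho))
vel = sqrt(171.02*1000*2*0.33868 / (0.035416*424.38*1000))
vel = 2.7762 m/s


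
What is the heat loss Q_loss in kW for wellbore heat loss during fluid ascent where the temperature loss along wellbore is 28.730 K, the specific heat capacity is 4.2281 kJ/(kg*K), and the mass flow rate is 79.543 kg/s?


Q_loss = mdot * cp * dT
Q_loss = 79.543 * 4.2281 * 28.730
Q_loss = 9662.4 kW


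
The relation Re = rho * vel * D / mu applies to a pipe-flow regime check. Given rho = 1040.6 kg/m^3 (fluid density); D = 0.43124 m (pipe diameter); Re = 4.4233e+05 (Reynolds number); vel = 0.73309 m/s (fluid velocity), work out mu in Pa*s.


mu = rho * vel * D / Re
mu = 1040.6 * 0.73309 * 0.43124 / 4.4233e+05
mu = 0.00074373 Pa*s


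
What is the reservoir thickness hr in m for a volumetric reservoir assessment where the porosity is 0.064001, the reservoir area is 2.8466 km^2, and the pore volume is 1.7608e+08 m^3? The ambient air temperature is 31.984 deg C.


hr = Vp / (A * 1e6 * phi)
hr = 1.7608e+08 / (2.8466 * 1e6 * 0.064001)
hr = 966.49 m


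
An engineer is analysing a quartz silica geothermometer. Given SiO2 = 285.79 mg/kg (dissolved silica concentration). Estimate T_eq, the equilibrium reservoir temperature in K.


T_eq = 1309 / (5.19 - log10(SiO2)) - 273.15
T_eq = 1309 / (5.19 - log10(285.79)) - 273.15
T_eq = 205.6439 deg C
Convert to K: 205.6439 + 273.15 = 478.79 K
T_eq = 478.79 K


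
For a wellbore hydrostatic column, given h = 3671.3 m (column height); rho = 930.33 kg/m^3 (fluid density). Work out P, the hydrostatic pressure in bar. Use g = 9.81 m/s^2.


P = rho * g * h / 1e6
P = 930.33 * 9.81 * 3671.3 / 1e6
P = 33.50626 MPa
Convert: 33.50626 MPa * 10.0 = 335.06 bar
P = 335.06 bar


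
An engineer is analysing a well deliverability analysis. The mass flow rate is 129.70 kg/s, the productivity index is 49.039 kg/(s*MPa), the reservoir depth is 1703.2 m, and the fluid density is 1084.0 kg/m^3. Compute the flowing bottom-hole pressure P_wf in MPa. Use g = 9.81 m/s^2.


Step 1: P_i = rho*g*h/1e6 = 1084.0*9.81*1703.2/1e6 = 18.11190 MPa
Step 2: P_wf = P_i - mdot/PI = 18.11190 - 129.7/49.039 = 15.467 MPa
P_wf = 15.467 MPa


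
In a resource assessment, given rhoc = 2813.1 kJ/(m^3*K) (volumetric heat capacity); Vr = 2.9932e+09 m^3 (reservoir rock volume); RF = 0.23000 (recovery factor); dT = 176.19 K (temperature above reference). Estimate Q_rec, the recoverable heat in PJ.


Step 1: Q_s = Vr*rhoc*dT/1e12 = 2.9932e+09*2813.1*176.19/1e12 = 1483.550 PJ
Step 2: Q_rec = Q_s * RF = 1483.550 * 0.23 = 341.22 PJ
Q_rec = 341.22 PJ


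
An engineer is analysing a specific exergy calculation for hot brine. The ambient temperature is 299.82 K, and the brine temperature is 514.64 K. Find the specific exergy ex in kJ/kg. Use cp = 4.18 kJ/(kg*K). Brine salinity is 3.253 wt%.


ex = cp * ((T_b - T_0) - T_0 * ln(T_b/T_0))
ex = 4.18 * ((514.64 - 299.82) - 299.82 * ln(514.64/299.82))
ex = 220.84 kJ/kg


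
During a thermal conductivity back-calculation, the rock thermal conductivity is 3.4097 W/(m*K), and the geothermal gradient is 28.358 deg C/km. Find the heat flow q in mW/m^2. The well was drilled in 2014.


q = k * grad / 1000
q = 3.4097 * 28.358 / 1000
q = 0.09669227 W/m^2
Convert: 0.09669227 W/m^2 * 1000.0 = 96.692 mW/m^2
q = 96.692 mW/m^2


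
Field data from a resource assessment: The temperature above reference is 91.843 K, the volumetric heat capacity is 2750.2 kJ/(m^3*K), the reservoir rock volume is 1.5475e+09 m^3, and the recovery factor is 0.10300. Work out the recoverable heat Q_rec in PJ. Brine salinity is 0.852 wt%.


Step 1: Q_s = Vr*rhoc*dT/1e12 = 1.5475e+09*2750.2*91.843/1e12 = 390.8778 PJ
Step 2: Q_rec = Q_s * RF = 390.8778 * 0.103 = 40.260 PJ
Q_rec = 40.260 PJ


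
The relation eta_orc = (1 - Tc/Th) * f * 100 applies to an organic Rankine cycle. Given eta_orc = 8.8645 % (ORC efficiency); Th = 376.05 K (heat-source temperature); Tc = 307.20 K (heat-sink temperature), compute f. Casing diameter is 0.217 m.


f = (eta_orc/100) / (1 - Tc/Th)
f = (8.8645/100) / (1 - 307.20/376.05)
f = 0.48417


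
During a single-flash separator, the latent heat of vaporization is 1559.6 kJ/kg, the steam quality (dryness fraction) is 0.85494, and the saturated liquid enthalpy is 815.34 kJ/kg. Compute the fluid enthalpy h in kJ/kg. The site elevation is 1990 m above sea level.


h = hf + x * hfg
h = 815.34 + 0.85494 * 1559.6
h = 2148.7 kJ/kg


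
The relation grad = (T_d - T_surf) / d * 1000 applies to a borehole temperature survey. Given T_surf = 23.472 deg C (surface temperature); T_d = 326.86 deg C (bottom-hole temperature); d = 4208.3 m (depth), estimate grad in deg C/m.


grad = (T_d - T_surf) / d * 1000
grad = (326.86 - 23.472) / 4208.3 * 1000
grad = 72.09277 deg C/km
Convert: 72.09277 deg C/km * 0.001 = 0.072093 deg C/m
grad = 0.072093 deg C/m


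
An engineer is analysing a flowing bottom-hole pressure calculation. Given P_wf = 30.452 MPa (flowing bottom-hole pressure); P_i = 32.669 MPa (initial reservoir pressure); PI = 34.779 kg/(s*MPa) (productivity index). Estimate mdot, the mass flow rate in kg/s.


mdot = (P_i - P_wf) * PI
mdot = (32.669 - 30.452) * 34.779
mdot = 77.105 kg/s


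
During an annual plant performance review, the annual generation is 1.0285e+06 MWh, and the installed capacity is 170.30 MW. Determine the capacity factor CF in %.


CF = E_a / (cap * 8760) * 100
CF = 1.0285e+06 / (170.30 * 8760) * 100
CF = 68.942 %


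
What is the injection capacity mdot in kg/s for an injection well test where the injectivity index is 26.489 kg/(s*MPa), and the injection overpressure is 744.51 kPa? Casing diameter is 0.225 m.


mdot = II * dP / 1000
mdot = 26.489 * 744.51 / 1000
mdot = 19.721 kg/s


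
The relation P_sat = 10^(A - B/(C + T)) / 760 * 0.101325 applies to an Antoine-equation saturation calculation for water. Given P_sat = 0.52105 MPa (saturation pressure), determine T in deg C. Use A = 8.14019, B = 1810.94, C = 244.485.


T = B / (A - log10(P_sat * 760 / 0.101325)) - C
T = 1810.94 / (8.14019 - log10(0.52105 * 760 / 0.101325)) - 244.485
T = 153.68 deg C


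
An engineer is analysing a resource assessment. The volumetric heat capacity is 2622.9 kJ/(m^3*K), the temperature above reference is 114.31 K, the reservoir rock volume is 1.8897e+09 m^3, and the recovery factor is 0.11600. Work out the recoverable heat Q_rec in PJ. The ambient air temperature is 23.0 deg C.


Step 1: Q_s = Vr*rhoc*dT/1e12 = 1.8897e+09*2622.9*114.31/1e12 = 566.5768 PJ
Step 2: Q_rec = Q_s * RF = 566.5768 * 0.116 = 65.723 PJ
Q_rec = 65.723 PJ


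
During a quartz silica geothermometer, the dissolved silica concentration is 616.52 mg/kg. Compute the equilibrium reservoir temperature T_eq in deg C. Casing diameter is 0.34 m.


T_eq = 1309 / (5.19 - log10(SiO2)) - 273.15
T_eq = 1309 / (5.19 - log10(616.52)) - 273.15
T_eq = 272.25 deg C


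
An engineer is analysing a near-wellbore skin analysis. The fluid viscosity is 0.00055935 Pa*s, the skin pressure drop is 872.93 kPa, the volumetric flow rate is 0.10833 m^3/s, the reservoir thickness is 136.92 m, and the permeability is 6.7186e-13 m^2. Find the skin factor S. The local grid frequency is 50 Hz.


S = dP_s * 1000 * 2*pi*k*hr / (q*mu)
S = 872.93 * 1000 * 2*pi*6.7186e-13*136.92 / (0.10833*0.00055935)
S = 8.3267


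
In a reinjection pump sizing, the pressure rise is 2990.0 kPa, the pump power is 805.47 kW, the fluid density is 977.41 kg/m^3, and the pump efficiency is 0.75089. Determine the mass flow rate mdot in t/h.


mdot = P_pump * rho * eta / dP
mdot = 805.47 * 977.41 * 0.75089 / 2990.0
mdot = 197.7112 kg/s
Convert: 197.7112 kg/s * 3.6 = 711.76 t/h
mdot = 711.76 t/h


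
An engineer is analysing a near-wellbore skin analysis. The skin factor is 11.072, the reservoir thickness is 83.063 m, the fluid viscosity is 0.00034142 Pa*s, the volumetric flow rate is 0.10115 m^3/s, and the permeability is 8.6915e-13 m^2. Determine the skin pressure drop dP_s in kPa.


dP_s = S * q * mu / (2*pi*k*hr) / 1000
dP_s = 11.072 * 0.10115 * 0.00034142 / (2*pi*8.6915e-13*83.063) / 1000
dP_s = 842.94 kPa


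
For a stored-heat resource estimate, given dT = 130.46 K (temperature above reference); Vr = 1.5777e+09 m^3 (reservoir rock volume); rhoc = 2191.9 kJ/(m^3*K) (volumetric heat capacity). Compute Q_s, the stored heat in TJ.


Q_s = Vr * rhoc * dT / 1e12
Q_s = 1.5777e+09 * 2191.9 * 130.46 / 1e12
Q_s = 451.1516 PJ
Convert: 451.1516 PJ * 1000.0 = 4.5115e+05 TJ
Q_s = 4.5115e+05 TJ


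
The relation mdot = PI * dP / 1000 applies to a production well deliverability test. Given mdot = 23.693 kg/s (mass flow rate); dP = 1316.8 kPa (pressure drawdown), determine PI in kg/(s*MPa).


PI = mdot * 1000 / dP
PI = 23.693 * 1000 / 1316.8
PI = 17.993 kg/(s*MPa)


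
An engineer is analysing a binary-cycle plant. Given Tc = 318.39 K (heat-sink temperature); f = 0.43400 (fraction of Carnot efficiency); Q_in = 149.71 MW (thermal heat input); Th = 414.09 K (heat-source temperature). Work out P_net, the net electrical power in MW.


Step 1: eta = (1 - Tc/Th)*f = (1 - 318.39/414.09)*0.434 = 0.1003014
Step 2: P_net = eta * Q_in = 0.1003014 * 149.71 = 15.016 MW
P_net = 15.016 MW


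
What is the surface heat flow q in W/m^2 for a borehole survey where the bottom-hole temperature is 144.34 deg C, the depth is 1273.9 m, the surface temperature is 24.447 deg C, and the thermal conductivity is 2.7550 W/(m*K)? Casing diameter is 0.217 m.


Step 1: grad = (T_d - T_surf)/d * 1000 = (144.34 - 24.447)/1273.9 * 1000 = 94.11492 deg C/km
Step 2: q = k * grad / 1000 = 2.755 * 94.11492 / 1000 = 0.25929 W/m^2
q = 0.25929 W/m^2


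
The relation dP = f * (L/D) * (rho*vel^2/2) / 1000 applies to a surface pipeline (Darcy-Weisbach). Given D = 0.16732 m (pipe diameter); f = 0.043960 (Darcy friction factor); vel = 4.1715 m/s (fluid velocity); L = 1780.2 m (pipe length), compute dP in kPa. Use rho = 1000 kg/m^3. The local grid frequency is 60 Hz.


dP = f * (L/D) * (rho*vel^2/2) / 1000
dP = 0.043960 * (1780.2/0.16732) * (1000*4.1715^2/2) / 1000
dP = 4069.4 kPa
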